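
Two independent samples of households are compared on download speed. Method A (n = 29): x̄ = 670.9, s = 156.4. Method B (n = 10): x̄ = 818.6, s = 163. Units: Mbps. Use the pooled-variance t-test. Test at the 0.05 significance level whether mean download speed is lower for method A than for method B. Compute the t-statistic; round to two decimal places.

-2.55

Let group 1 = method A, group 2 = method B. H0: μ_1 = μ_2; H1: μ_1 < μ_2 (two-sample pooled-variance t-test, left-tailed).
s_p² = [(29−1)·156.4² + (10−1)·163²]/(29+10−2) = 24973.7
t = (670.9 − 818.6)/√[24973.7·(1/29 + 1/10)] = -2.55
df = n₁ + n₂ − 2 = 37
p-value = P(T ≤ -2.55) ≈ 0.0075
Since p ≈ 0.0075 < α = 0.05, reject H0; the data support H1.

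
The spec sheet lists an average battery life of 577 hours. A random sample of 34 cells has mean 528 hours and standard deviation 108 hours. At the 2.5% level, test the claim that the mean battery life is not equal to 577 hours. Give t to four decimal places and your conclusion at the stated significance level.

H0: μ = 577; H1: μ ≠ 577 (one-sample t-test, two-sided).
t = (x̄ − μ₀)/(s/√n) = (528 − 577)/(108/√34) = -2.6455
df = n − 1 = 33
Two-sided p-value ≈ 0.0124
Since p ≈ 0.0124 < α = 0.025, reject H0; the evidence is statistically significant.

t = -2.6455; reject H0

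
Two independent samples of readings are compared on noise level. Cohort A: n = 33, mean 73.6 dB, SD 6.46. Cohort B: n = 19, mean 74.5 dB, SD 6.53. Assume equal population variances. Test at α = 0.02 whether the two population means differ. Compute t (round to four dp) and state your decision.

t = -0.4819; fail to reject H0

Let group 1 = cohort A, group 2 = cohort B. H0: μ_1 = μ_2; H1: μ_1 ≠ μ_2 (two-sample pooled-variance t-test, two-sided).
s_p² = [(33−1)·6.46² + (19−1)·6.53²]/(33+19−2) = 42.0589
t = (73.6 − 74.5)/√[42.0589·(1/33 + 1/19)] = -0.4819
df = n₁ + n₂ − 2 = 50
Two-sided p-value ≈ 0.632
Since p ≈ 0.632 > α = 0.02, fail to reject H0; the evidence is not statistically significant.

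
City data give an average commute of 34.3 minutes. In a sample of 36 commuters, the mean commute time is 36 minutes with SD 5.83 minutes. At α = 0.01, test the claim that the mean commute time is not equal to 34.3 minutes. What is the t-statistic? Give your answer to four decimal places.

H0: μ = 34.3; H1: μ ≠ 34.3 (one-sample t-test, two-sided).
t = (x̄ − μ₀)/(s/√n) = (36 − 34.3)/(5.83/√36) = 1.7496
df = n − 1 = 35
Two-sided p-value ≈ 0.0890
Since p ≈ 0.0890 > α = 0.01, fail to reject H0; the evidence is not statistically significant.

1.7496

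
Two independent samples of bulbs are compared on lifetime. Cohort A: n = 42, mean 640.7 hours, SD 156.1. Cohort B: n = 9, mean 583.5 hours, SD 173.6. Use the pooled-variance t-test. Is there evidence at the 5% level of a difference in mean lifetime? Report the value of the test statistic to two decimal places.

0.98

Let group 1 = cohort A, group 2 = cohort B. H0: μ_1 = μ_2; H1: μ_1 ≠ μ_2 (two-sample pooled-variance t-test, two-sided).
s_p² = [(42−1)·156.1² + (9−1)·173.6²]/(42+9−2) = 25309.2
t = (640.7 − 583.5)/√[25309.2·(1/42 + 1/9)] = 0.98
df = n₁ + n₂ − 2 = 49
Two-sided p-value ≈ 0.332
Since p ≈ 0.332 > α = 0.05, fail to reject H0; the data do not provide sufficient evidence against H0.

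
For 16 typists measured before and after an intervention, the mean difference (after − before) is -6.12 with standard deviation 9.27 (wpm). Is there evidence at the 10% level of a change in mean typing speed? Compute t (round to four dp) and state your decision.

t = -2.6408; reject H0

H0: μ_d = 0; H1: μ_d ≠ 0 (paired t-test on the differences, two-sided).
t = d̄/(s_d/√n) = -6.12/(9.27/√16) = -2.6408
df = n − 1 = 15
Two-sided p-value ≈ 0.019
Since p ≈ 0.019 < α = 0.1, reject H0; the data support H1.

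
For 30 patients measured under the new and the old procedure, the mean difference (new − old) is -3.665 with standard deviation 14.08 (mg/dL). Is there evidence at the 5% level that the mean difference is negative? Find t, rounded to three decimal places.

-1.426

H0: μ_d = 0; H1: μ_d < 0 (paired t-test on the differences, left-tailed).
t = d̄/(s_d/√n) = -3.665/(14.08/√30) = -1.426
df = n − 1 = 29
p-value = P(T ≤ -1.426) ≈ 0.0823
Since p ≈ 0.0823 > α = 0.05, fail to reject H0; the data do not provide sufficient evidence against H0.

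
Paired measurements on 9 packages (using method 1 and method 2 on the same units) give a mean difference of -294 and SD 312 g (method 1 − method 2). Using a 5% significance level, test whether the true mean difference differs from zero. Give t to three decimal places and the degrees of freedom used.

t = -2.827, df = 8

H0: μ_d = 0; H1: μ_d ≠ 0 (paired t-test on the differences, two-sided).
t = d̄/(s_d/√n) = -294/(312/√9) = -2.827
df = n − 1 = 8
Two-sided p-value ≈ 0.0223
Since p ≈ 0.0223 < α = 0.05, reject H0; the evidence is statistically significant.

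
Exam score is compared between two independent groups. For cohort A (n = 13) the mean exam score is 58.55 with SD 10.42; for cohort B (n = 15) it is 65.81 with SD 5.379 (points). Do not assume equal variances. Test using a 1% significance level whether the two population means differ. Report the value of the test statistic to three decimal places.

-2.264

Let group 1 = cohort A, group 2 = cohort B. H0: μ_1 = μ_2; H1: μ_1 ≠ μ_2 (Welch's two-sample t-test, two-sided).
t = (x̄_1 − x̄_2)/√(s_1²/n_1 + s_2²/n_2) = (58.55 − 65.81)/√(10.42²/13 + 5.379²/15) = -2.264
Welch–Satterthwaite df ≈ 17.39
Two-sided p-value ≈ 0.037
Since p ≈ 0.037 > α = 0.01, fail to reject H0; the evidence is not statistically significant.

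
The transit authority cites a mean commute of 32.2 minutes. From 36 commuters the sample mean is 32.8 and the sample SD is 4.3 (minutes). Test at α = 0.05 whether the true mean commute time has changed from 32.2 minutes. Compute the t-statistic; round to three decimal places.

0.837

H0: μ = 32.2; H1: μ ≠ 32.2 (one-sample t-test, two-sided).
t = (x̄ − μ₀)/(s/√n) = (32.8 − 32.2)/(4.3/√36) = 0.837
df = n − 1 = 35
Two-sided p-value ≈ 0.4082
Since p ≈ 0.4082 > α = 0.05, fail to reject H0; the data do not provide sufficient evidence against H0.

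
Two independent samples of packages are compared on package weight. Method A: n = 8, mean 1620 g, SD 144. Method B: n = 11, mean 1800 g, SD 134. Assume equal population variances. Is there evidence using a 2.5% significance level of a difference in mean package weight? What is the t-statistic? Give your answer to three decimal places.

-2.803

Let group 1 = method A, group 2 = method B. H0: μ_1 = μ_2; H1: μ_1 ≠ μ_2 (two-sample pooled-variance t-test, two-sided).
s_p² = [(8−1)·144² + (11−1)·134²]/(8+11−2) = 19100.7
t = (1620 − 1800)/√[19100.7·(1/8 + 1/11)] = -2.803
df = n₁ + n₂ − 2 = 17
Two-sided p-value ≈ 0.0122
Since p ≈ 0.0122 < α = 0.025, reject H0; the evidence is statistically significant.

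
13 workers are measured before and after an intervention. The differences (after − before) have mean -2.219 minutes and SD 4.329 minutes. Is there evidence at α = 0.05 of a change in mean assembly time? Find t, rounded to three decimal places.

-1.848

H0: μ_d = 0; H1: μ_d ≠ 0 (paired t-test on the differences, two-sided).
t = d̄/(s_d/√n) = -2.219/(4.329/√13) = -1.848
df = n − 1 = 12
Two-sided p-value ≈ 0.0894
Since p ≈ 0.0894 > α = 0.05, fail to reject H0; the evidence is not statistically significant.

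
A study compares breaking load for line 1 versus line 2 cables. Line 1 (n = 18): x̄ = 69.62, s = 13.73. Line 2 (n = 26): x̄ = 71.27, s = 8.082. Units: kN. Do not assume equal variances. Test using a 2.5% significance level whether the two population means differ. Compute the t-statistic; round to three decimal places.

Let group 1 = line 1, group 2 = line 2. H0: μ_1 = μ_2; H1: μ_1 ≠ μ_2 (Welch's two-sample t-test, two-sided).
t = (x̄_1 − x̄_2)/√(s_1²/n_1 + s_2²/n_2) = (69.62 − 71.27)/√(13.73²/18 + 8.082²/26) = -0.458
Welch–Satterthwaite df ≈ 25.15
Two-sided p-value ≈ 0.6510
Since p ≈ 0.6510 > α = 0.025, fail to reject H0; the evidence is not statistically significant.

-0.458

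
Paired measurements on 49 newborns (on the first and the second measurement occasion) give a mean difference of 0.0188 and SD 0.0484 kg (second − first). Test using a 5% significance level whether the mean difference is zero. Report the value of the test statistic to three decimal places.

H0: μ_d = 0; H1: μ_d ≠ 0 (paired t-test on the differences, two-sided).
t = d̄/(s_d/√n) = 0.0188/(0.0484/√49) = 2.719
df = n − 1 = 48
Two-sided p-value ≈ 0.0091
Since p ≈ 0.0091 < α = 0.05, reject H0; the evidence is statistically significant.

2.719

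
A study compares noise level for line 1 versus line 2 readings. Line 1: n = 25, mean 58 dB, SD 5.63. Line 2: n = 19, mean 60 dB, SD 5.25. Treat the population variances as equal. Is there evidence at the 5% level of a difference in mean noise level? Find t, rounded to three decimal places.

Let group 1 = line 1, group 2 = line 2. H0: μ_1 = μ_2; H1: μ_1 ≠ μ_2 (two-sample pooled-variance t-test, two-sided).
s_p² = [(25−1)·5.63² + (19−1)·5.25²]/(25+19−2) = 29.925
t = (58 − 60)/√[29.925·(1/25 + 1/19)] = -1.201
df = n₁ + n₂ − 2 = 42
Two-sided p-value ≈ 0.236
Since p ≈ 0.236 > α = 0.05, fail to reject H0; the evidence is not statistically significant.

-1.201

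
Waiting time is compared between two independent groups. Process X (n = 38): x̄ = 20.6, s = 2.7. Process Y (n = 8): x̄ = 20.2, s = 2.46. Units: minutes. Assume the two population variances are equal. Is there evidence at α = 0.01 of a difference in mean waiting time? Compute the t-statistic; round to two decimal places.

0.39

Let group 1 = process X, group 2 = process Y. H0: μ_1 = μ_2; H1: μ_1 ≠ μ_2 (two-sample pooled-variance t-test, two-sided).
s_p² = [(38−1)·2.7² + (8−1)·2.46²]/(38+8−2) = 7.09298
t = (20.6 − 20.2)/√[7.09298·(1/38 + 1/8)] = 0.39
df = n₁ + n₂ − 2 = 44
Two-sided p-value ≈ 0.701
Since p ≈ 0.701 > α = 0.01, fail to reject H0; the evidence is not statistically significant.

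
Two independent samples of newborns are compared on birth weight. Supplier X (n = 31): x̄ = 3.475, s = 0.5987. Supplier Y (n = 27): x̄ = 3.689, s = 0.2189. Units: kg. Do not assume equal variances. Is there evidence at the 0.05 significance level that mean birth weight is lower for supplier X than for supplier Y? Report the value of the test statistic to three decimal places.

Let group 1 = supplier X, group 2 = supplier Y. H0: μ_1 = μ_2; H1: μ_1 < μ_2 (Welch's two-sample t-test, left-tailed).
t = (x̄_1 − x̄_2)/√(s_1²/n_1 + s_2²/n_2) = (3.475 − 3.689)/√(0.5987²/31 + 0.2189²/27) = -1.853
Welch–Satterthwaite df ≈ 38.86
p-value = P(T ≤ -1.853) ≈ 0.036
Since p ≈ 0.036 < α = 0.05, reject H0; the data support H1.

-1.853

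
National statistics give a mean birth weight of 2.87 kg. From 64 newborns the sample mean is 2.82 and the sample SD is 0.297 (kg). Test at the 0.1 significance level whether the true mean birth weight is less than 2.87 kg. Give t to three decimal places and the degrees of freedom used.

H0: μ = 2.87; H1: μ < 2.87 (one-sample t-test, left-tailed).
t = (x̄ − μ₀)/(s/√n) = (2.82 − 2.87)/(0.297/√64) = -1.347
df = n − 1 = 63
p-value = P(T ≤ -1.347) ≈ 0.091
Since p ≈ 0.091 < α = 0.1, reject H0; the data support H1.

t = -1.347, df = 63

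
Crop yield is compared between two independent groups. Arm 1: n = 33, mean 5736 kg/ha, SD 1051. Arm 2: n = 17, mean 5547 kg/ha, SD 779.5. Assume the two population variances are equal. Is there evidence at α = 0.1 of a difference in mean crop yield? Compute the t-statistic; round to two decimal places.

0.65

Let group 1 = arm 1, group 2 = arm 2. H0: μ_1 = μ_2; H1: μ_1 ≠ μ_2 (two-sample pooled-variance t-test, two-sided).
s_p² = [(33−1)·1051² + (17−1)·779.5²]/(33+17−2) = 938941
t = (5736 − 5547)/√[938941·(1/33 + 1/17)] = 0.65
df = n₁ + n₂ − 2 = 48
Two-sided p-value ≈ 0.5167
Since p ≈ 0.5167 > α = 0.1, fail to reject H0; the data do not provide sufficient evidence against H0.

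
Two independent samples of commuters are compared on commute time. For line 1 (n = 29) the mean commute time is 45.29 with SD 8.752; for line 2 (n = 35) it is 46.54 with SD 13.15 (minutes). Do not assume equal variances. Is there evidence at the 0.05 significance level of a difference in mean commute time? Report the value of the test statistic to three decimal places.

Let group 1 = line 1, group 2 = line 2. H0: μ_1 = μ_2; H1: μ_1 ≠ μ_2 (Welch's two-sample t-test, two-sided).
t = (x̄_1 − x̄_2)/√(s_1²/n_1 + s_2²/n_2) = (45.29 − 46.54)/√(8.752²/29 + 13.15²/35) = -0.454
Welch–Satterthwaite df ≈ 59.44
Two-sided p-value ≈ 0.652
Since p ≈ 0.652 > α = 0.05, fail to reject H0; the evidence is not statistically significant.

-0.454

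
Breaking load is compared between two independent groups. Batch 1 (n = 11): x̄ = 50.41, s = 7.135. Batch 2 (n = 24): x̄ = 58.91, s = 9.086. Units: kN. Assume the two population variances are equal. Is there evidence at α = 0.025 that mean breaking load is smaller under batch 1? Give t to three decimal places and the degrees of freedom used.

Let group 1 = batch 1, group 2 = batch 2. H0: μ_1 = μ_2; H1: μ_1 < μ_2 (two-sample pooled-variance t-test, left-tailed).
s_p² = [(11−1)·7.135² + (24−1)·9.086²]/(11+24−2) = 72.9653
t = (50.41 − 58.91)/√[72.9653·(1/11 + 1/24)] = -2.733
df = n₁ + n₂ − 2 = 33
p-value = P(T ≤ -2.733) ≈ 0.0050
Since p ≈ 0.0050 < α = 0.025, reject H0; the data support H1.

t = -2.733, df = 33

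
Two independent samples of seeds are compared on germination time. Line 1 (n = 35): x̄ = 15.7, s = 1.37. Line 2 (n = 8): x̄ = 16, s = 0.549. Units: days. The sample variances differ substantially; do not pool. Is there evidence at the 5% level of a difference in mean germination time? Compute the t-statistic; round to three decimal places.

Let group 1 = line 1, group 2 = line 2. H0: μ_1 = μ_2; H1: μ_1 ≠ μ_2 (Welch's two-sample t-test, two-sided).
t = (x̄_1 − x̄_2)/√(s_1²/n_1 + s_2²/n_2) = (15.7 − 16)/√(1.37²/35 + 0.549²/8) = -0.993
Welch–Satterthwaite df ≈ 29.01
Two-sided p-value ≈ 0.3290
Since p ≈ 0.3290 > α = 0.05, fail to reject H0; the data do not provide sufficient evidence against H0.

-0.993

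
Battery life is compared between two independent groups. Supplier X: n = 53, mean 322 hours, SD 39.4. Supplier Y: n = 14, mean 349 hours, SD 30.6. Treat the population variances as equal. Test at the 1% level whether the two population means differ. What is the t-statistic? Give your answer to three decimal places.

Let group 1 = supplier X, group 2 = supplier Y. H0: μ_1 = μ_2; H1: μ_1 ≠ μ_2 (two-sample pooled-variance t-test, two-sided).
s_p² = [(53−1)·39.4² + (14−1)·30.6²]/(53+14−2) = 1429.16
t = (322 − 349)/√[1429.16·(1/53 + 1/14)] = -2.377
df = n₁ + n₂ − 2 = 65
Two-sided p-value ≈ 0.0204
Since p ≈ 0.0204 > α = 0.01, fail to reject H0; the evidence is not statistically significant.

-2.377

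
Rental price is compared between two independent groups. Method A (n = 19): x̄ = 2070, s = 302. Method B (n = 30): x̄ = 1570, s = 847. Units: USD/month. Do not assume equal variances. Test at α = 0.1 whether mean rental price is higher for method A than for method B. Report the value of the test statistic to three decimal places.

2.951

Let group 1 = method A, group 2 = method B. H0: μ_1 = μ_2; H1: μ_1 > μ_2 (Welch's two-sample t-test, right-tailed).
t = (x̄_1 − x̄_2)/√(s_1²/n_1 + s_2²/n_2) = (2070 − 1570)/√(302²/19 + 847²/30) = 2.951
Welch–Satterthwaite df ≈ 39.26
p-value = P(T ≥ 2.951) ≈ 0.003
Since p ≈ 0.003 < α = 0.1, reject H0; the data support H1.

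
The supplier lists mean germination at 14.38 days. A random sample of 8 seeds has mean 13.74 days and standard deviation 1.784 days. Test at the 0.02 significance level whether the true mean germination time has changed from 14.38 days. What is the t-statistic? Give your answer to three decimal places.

-1.015

H0: μ = 14.38; H1: μ ≠ 14.38 (one-sample t-test, two-sided).
t = (x̄ − μ₀)/(s/√n) = (13.74 − 14.38)/(1.784/√8) = -1.015
df = n − 1 = 7
Two-sided p-value ≈ 0.344
Since p ≈ 0.344 > α = 0.02, fail to reject H0; the data do not provide sufficient evidence against H0.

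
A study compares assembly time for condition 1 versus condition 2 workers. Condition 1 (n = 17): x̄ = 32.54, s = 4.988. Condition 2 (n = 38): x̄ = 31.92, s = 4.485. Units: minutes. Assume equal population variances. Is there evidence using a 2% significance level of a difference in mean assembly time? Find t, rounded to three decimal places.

0.458

Let group 1 = condition 1, group 2 = condition 2. H0: μ_1 = μ_2; H1: μ_1 ≠ μ_2 (two-sample pooled-variance t-test, two-sided).
s_p² = [(17−1)·4.988² + (38−1)·4.485²]/(17+38−2) = 21.5537
t = (32.54 − 31.92)/√[21.5537·(1/17 + 1/38)] = 0.458
df = n₁ + n₂ − 2 = 53
Two-sided p-value ≈ 0.6491
Since p ≈ 0.6491 > α = 0.02, fail to reject H0; the evidence is not statistically significant.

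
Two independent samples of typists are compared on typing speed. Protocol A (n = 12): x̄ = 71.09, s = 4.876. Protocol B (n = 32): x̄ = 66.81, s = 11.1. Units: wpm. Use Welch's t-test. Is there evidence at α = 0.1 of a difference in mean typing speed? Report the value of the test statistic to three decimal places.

Let group 1 = protocol A, group 2 = protocol B. H0: μ_1 = μ_2; H1: μ_1 ≠ μ_2 (Welch's two-sample t-test, two-sided).
t = (x̄_1 − x̄_2)/√(s_1²/n_1 + s_2²/n_2) = (71.09 − 66.81)/√(4.876²/12 + 11.1²/32) = 1.772
Welch–Satterthwaite df ≈ 40.72
Two-sided p-value ≈ 0.0838
Since p ≈ 0.0838 < α = 0.1, reject H0; the evidence is statistically significant.

1.772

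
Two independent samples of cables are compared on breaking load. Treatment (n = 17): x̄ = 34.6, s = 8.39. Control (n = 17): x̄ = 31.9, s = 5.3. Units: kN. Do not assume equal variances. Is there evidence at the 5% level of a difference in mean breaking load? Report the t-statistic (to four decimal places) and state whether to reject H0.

t = 1.1218; fail to reject H0

Let group 1 = treatment, group 2 = control. H0: μ_1 = μ_2; H1: μ_1 ≠ μ_2 (Welch's two-sample t-test, two-sided).
t = (x̄_1 − x̄_2)/√(s_1²/n_1 + s_2²/n_2) = (34.6 − 31.9)/√(8.39²/17 + 5.3²/17) = 1.1218
Welch–Satterthwaite df ≈ 27.02
Two-sided p-value ≈ 0.272
Since p ≈ 0.272 > α = 0.05, fail to reject H0; the data do not provide sufficient evidence against H0.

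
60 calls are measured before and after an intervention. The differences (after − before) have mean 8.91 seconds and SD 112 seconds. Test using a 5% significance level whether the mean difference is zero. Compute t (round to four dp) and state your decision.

H0: μ_d = 0; H1: μ_d ≠ 0 (paired t-test on the differences, two-sided).
t = d̄/(s_d/√n) = 8.91/(112/√60) = 0.6162
df = n − 1 = 59
Two-sided p-value ≈ 0.540
Since p ≈ 0.540 > α = 0.05, fail to reject H0; the evidence is not statistically significant.

t = 0.6162; fail to reject H0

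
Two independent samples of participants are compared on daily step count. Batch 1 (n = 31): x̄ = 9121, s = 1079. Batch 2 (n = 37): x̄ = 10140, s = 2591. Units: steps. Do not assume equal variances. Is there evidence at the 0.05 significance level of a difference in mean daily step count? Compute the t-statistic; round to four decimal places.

-2.1775

Let group 1 = batch 1, group 2 = batch 2. H0: μ_1 = μ_2; H1: μ_1 ≠ μ_2 (Welch's two-sample t-test, two-sided).
t = (x̄_1 − x̄_2)/√(s_1²/n_1 + s_2²/n_2) = (9121 − 10140)/√(1079²/31 + 2591²/37) = -2.1775
Welch–Satterthwaite df ≈ 49.88
Two-sided p-value ≈ 0.0342
Since p ≈ 0.0342 < α = 0.05, reject H0; the evidence is statistically significant.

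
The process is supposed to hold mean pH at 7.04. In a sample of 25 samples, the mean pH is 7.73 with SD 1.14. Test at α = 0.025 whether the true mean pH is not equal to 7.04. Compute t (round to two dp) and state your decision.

H0: μ = 7.04; H1: μ ≠ 7.04 (one-sample t-test, two-sided).
t = (x̄ − μ₀)/(s/√n) = (7.73 − 7.04)/(1.14/√25) = 3.03
df = n − 1 = 24
Two-sided p-value ≈ 0.0058
Since p ≈ 0.0058 < α = 0.025, reject H0; the data support H1.

t = 3.03; reject H0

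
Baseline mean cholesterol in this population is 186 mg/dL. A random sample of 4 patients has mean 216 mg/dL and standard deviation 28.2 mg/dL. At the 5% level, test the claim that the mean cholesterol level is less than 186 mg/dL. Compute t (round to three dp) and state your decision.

H0: μ = 186; H1: μ < 186 (one-sample t-test, left-tailed).
t = (x̄ − μ₀)/(s/√n) = (216 − 186)/(28.2/√4) = 2.128
df = n − 1 = 3
p-value = P(T ≤ 2.128) ≈ 0.938
Since p ≈ 0.938 > α = 0.05, fail to reject H0; the evidence is not statistically significant.

t = 2.128; fail to reject H0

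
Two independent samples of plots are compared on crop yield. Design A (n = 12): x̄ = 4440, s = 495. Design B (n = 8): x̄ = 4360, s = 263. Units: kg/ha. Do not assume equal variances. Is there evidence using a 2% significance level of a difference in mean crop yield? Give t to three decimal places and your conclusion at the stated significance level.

t = 0.469; fail to reject H0

Let group 1 = design A, group 2 = design B. H0: μ_1 = μ_2; H1: μ_1 ≠ μ_2 (Welch's two-sample t-test, two-sided).
t = (x̄_1 − x̄_2)/√(s_1²/n_1 + s_2²/n_2) = (4440 − 4360)/√(495²/12 + 263²/8) = 0.469
Welch–Satterthwaite df ≈ 17.39
Two-sided p-value ≈ 0.645
Since p ≈ 0.645 > α = 0.02, fail to reject H0; the data do not provide sufficient evidence against H0.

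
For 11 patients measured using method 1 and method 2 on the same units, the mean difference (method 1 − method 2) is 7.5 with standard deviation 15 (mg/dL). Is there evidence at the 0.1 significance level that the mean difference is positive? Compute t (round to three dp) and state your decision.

H0: μ_d = 0; H1: μ_d > 0 (paired t-test on the differences, right-tailed).
t = d̄/(s_d/√n) = 7.5/(15/√11) = 1.658
df = n − 1 = 10
p-value = P(T ≥ 1.658) ≈ 0.0641
Since p ≈ 0.0641 < α = 0.1, reject H0; the data support H1.

t = 1.658; reject H0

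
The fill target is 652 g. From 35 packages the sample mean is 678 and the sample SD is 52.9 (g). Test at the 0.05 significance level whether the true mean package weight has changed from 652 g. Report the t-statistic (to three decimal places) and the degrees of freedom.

t = 2.908, df = 34

H0: μ = 652; H1: μ ≠ 652 (one-sample t-test, two-sided).
t = (x̄ − μ₀)/(s/√n) = (678 − 652)/(52.9/√35) = 2.908
df = n − 1 = 34
Two-sided p-value ≈ 0.006
Since p ≈ 0.006 < α = 0.05, reject H0; the data support H1.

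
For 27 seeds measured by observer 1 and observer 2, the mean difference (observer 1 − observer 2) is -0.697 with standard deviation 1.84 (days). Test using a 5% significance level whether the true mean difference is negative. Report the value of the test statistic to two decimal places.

H0: μ_d = 0; H1: μ_d < 0 (paired t-test on the differences, left-tailed).
t = d̄/(s_d/√n) = -0.697/(1.84/√27) = -1.97
df = n − 1 = 26
p-value = P(T ≤ -1.97) ≈ 0.030
Since p ≈ 0.030 < α = 0.05, reject H0; the data support H1.

-1.97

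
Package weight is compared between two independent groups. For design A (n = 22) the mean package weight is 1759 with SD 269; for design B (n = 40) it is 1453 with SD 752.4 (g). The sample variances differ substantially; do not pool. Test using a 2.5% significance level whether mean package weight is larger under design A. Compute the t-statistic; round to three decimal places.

2.317

Let group 1 = design A, group 2 = design B. H0: μ_1 = μ_2; H1: μ_1 > μ_2 (Welch's two-sample t-test, right-tailed).
t = (x̄_1 − x̄_2)/√(s_1²/n_1 + s_2²/n_2) = (1759 − 1453)/√(269²/22 + 752.4²/40) = 2.317
Welch–Satterthwaite df ≈ 53.83
p-value = P(T ≥ 2.317) ≈ 0.012
Since p ≈ 0.012 < α = 0.025, reject H0; the data support H1.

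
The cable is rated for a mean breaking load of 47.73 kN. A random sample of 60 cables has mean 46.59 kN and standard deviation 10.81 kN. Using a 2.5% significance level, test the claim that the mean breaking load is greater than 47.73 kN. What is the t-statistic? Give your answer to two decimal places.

H0: μ = 47.73; H1: μ > 47.73 (one-sample t-test, right-tailed).
t = (x̄ − μ₀)/(s/√n) = (46.59 − 47.73)/(10.81/√60) = -0.82
df = n − 1 = 59
p-value = P(T ≥ -0.82) ≈ 0.791
Since p ≈ 0.791 > α = 0.025, fail to reject H0; the evidence is not statistically significant.

-0.82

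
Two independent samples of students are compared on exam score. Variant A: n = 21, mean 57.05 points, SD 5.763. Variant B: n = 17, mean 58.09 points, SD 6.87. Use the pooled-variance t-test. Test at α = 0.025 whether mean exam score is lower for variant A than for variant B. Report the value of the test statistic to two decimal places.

-0.51

Let group 1 = variant A, group 2 = variant B. H0: μ_1 = μ_2; H1: μ_1 < μ_2 (two-sample pooled-variance t-test, left-tailed).
s_p² = [(21−1)·5.763² + (17−1)·6.87²]/(21+17−2) = 39.4276
t = (57.05 − 58.09)/√[39.4276·(1/21 + 1/17)] = -0.51
df = n₁ + n₂ − 2 = 36
p-value = P(T ≤ -0.51) ≈ 0.3074
Since p ≈ 0.3074 > α = 0.025, fail to reject H0; the data do not provide sufficient evidence against H0.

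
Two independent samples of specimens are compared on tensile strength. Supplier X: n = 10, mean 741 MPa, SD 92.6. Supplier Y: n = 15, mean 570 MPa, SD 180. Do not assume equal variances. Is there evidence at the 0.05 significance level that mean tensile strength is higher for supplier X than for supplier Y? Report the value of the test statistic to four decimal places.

Let group 1 = supplier X, group 2 = supplier Y. H0: μ_1 = μ_2; H1: μ_1 > μ_2 (Welch's two-sample t-test, right-tailed).
t = (x̄_1 − x̄_2)/√(s_1²/n_1 + s_2²/n_2) = (741 − 570)/√(92.6²/10 + 180²/15) = 3.1130
Welch–Satterthwaite df ≈ 21.94
p-value = P(T ≥ 3.1130) ≈ 0.0025
Since p ≈ 0.0025 < α = 0.05, reject H0; the evidence is statistically significant.

3.1130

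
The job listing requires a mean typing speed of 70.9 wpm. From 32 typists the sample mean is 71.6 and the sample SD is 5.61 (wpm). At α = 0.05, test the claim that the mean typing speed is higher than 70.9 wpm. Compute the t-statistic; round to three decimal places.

0.706

H0: μ = 70.9; H1: μ > 70.9 (one-sample t-test, right-tailed).
t = (x̄ − μ₀)/(s/√n) = (71.6 − 70.9)/(5.61/√32) = 0.706
df = n − 1 = 31
p-value = P(T ≥ 0.706) ≈ 0.2428
Since p ≈ 0.2428 > α = 0.05, fail to reject H0; the data do not provide sufficient evidence against H0.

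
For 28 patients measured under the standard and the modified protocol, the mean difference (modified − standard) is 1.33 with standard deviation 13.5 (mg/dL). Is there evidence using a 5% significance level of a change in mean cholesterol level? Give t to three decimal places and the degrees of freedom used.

t = 0.521, df = 27

H0: μ_d = 0; H1: μ_d ≠ 0 (paired t-test on the differences, two-sided).
t = d̄/(s_d/√n) = 1.33/(13.5/√28) = 0.521
df = n − 1 = 27
Two-sided p-value ≈ 0.6064
Since p ≈ 0.6064 > α = 0.05, fail to reject H0; the evidence is not statistically significant.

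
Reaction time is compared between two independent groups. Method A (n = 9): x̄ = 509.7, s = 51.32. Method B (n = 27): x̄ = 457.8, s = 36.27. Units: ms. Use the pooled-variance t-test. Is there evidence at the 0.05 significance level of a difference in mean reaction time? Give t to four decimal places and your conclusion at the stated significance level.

Let group 1 = method A, group 2 = method B. H0: μ_1 = μ_2; H1: μ_1 ≠ μ_2 (two-sample pooled-variance t-test, two-sided).
s_p² = [(9−1)·51.32² + (27−1)·36.27²]/(9+27−2) = 1625.68
t = (509.7 − 457.8)/√[1625.68·(1/9 + 1/27)] = 3.3443
df = n₁ + n₂ − 2 = 34
Two-sided p-value ≈ 0.0020
Since p ≈ 0.0020 < α = 0.05, reject H0; the evidence is statistically significant.

t = 3.3443; reject H0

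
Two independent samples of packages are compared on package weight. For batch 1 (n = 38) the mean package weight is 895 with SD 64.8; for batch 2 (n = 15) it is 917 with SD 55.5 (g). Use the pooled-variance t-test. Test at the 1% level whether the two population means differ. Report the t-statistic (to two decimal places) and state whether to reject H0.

Let group 1 = batch 1, group 2 = batch 2. H0: μ_1 = μ_2; H1: μ_1 ≠ μ_2 (two-sample pooled-variance t-test, two-sided).
s_p² = [(38−1)·64.8² + (15−1)·55.5²]/(38+15−2) = 3891.92
t = (895 − 917)/√[3891.92·(1/38 + 1/15)] = -1.16
df = n₁ + n₂ − 2 = 51
Two-sided p-value ≈ 0.2529
Since p ≈ 0.2529 > α = 0.01, fail to reject H0; the evidence is not statistically significant.

t = -1.16; fail to reject H0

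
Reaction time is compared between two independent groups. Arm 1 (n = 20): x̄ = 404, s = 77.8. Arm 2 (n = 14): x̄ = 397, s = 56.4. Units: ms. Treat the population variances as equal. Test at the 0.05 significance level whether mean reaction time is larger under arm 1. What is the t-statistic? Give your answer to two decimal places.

0.29

Let group 1 = arm 1, group 2 = arm 2. H0: μ_1 = μ_2; H1: μ_1 > μ_2 (two-sample pooled-variance t-test, right-tailed).
s_p² = [(20−1)·77.8² + (14−1)·56.4²]/(20+14−2) = 4886.14
t = (404 − 397)/√[4886.14·(1/20 + 1/14)] = 0.29
df = n₁ + n₂ − 2 = 32
p-value = P(T ≥ 0.29) ≈ 0.3878
Since p ≈ 0.3878 > α = 0.05, fail to reject H0; the data do not provide sufficient evidence against H0.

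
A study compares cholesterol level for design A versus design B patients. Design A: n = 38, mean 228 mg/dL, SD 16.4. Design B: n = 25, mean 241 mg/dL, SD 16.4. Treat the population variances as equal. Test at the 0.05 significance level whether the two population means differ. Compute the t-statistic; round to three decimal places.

-3.078

Let group 1 = design A, group 2 = design B. H0: μ_1 = μ_2; H1: μ_1 ≠ μ_2 (two-sample pooled-variance t-test, two-sided).
s_p² = [(38−1)·16.4² + (25−1)·16.4²]/(38+25−2) = 268.96
t = (228 − 241)/√[268.96·(1/38 + 1/25)] = -3.078
df = n₁ + n₂ − 2 = 61
Two-sided p-value ≈ 0.003
Since p ≈ 0.003 < α = 0.05, reject H0; the data support H1.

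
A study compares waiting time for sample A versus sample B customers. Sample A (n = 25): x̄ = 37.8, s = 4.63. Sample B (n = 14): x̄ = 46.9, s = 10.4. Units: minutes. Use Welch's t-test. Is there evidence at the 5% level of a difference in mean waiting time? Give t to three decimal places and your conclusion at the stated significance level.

Let group 1 = sample A, group 2 = sample B. H0: μ_1 = μ_2; H1: μ_1 ≠ μ_2 (Welch's two-sample t-test, two-sided).
t = (x̄_1 − x̄_2)/√(s_1²/n_1 + s_2²/n_2) = (37.8 − 46.9)/√(4.63²/25 + 10.4²/14) = -3.106
Welch–Satterthwaite df ≈ 15.94
Two-sided p-value ≈ 0.0068
Since p ≈ 0.0068 < α = 0.05, reject H0; the evidence is statistically significant.

t = -3.106; reject H0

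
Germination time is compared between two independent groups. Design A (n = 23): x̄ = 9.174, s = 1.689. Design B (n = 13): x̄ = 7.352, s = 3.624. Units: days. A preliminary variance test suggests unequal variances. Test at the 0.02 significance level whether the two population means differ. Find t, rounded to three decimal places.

1.711

Let group 1 = design A, group 2 = design B. H0: μ_1 = μ_2; H1: μ_1 ≠ μ_2 (Welch's two-sample t-test, two-sided).
t = (x̄_1 − x̄_2)/√(s_1²/n_1 + s_2²/n_2) = (9.174 − 7.352)/√(1.689²/23 + 3.624²/13) = 1.711
Welch–Satterthwaite df ≈ 15.00
Two-sided p-value ≈ 0.108
Since p ≈ 0.108 > α = 0.02, fail to reject H0; the evidence is not statistically significant.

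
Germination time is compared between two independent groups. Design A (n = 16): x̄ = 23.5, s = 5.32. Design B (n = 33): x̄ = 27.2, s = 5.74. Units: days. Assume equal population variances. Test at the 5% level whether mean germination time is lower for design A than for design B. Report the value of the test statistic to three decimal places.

-2.165

Let group 1 = design A, group 2 = design B. H0: μ_1 = μ_2; H1: μ_1 < μ_2 (two-sample pooled-variance t-test, left-tailed).
s_p² = [(16−1)·5.32² + (33−1)·5.74²]/(16+33−2) = 31.4651
t = (23.5 − 27.2)/√[31.4651·(1/16 + 1/33)] = -2.165
df = n₁ + n₂ − 2 = 47
p-value = P(T ≤ -2.165) ≈ 0.018
Since p ≈ 0.018 < α = 0.05, reject H0; the evidence is statistically significant.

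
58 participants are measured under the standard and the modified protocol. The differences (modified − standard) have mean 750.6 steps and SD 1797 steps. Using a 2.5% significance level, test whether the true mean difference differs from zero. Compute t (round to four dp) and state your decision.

t = 3.1811; reject H0

H0: μ_d = 0; H1: μ_d ≠ 0 (paired t-test on the differences, two-sided).
t = d̄/(s_d/√n) = 750.6/(1797/√58) = 3.1811
df = n − 1 = 57
Two-sided p-value ≈ 0.0024
Since p ≈ 0.0024 < α = 0.025, reject H0; the data support H1.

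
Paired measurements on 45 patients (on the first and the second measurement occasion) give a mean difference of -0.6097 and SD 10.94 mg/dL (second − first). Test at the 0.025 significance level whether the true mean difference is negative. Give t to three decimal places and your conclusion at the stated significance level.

H0: μ_d = 0; H1: μ_d < 0 (paired t-test on the differences, left-tailed).
t = d̄/(s_d/√n) = -0.6097/(10.94/√45) = -0.374
df = n − 1 = 44
p-value = P(T ≤ -0.374) ≈ 0.3552
Since p ≈ 0.3552 > α = 0.025, fail to reject H0; the data do not provide sufficient evidence against H0.

t = -0.374; fail to reject H0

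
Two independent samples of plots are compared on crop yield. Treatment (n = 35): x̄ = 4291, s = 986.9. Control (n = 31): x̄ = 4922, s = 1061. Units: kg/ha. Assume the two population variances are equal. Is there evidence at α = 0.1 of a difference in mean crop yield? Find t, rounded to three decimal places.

-2.503

Let group 1 = treatment, group 2 = control. H0: μ_1 = μ_2; H1: μ_1 ≠ μ_2 (two-sample pooled-variance t-test, two-sided).
s_p² = [(35−1)·986.9² + (31−1)·1061²]/(35+31−2) = 1045100
t = (4291 − 4922)/√[1045100·(1/35 + 1/31)] = -2.503
df = n₁ + n₂ − 2 = 64
Two-sided p-value ≈ 0.015
Since p ≈ 0.015 < α = 0.1, reject H0; the evidence is statistically significant.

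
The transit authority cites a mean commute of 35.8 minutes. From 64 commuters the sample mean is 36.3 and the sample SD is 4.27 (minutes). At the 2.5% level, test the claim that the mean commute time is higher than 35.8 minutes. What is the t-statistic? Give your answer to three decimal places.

H0: μ = 35.8; H1: μ > 35.8 (one-sample t-test, right-tailed).
t = (x̄ − μ₀)/(s/√n) = (36.3 − 35.8)/(4.27/√64) = 0.937
df = n − 1 = 63
p-value = P(T ≥ 0.937) ≈ 0.1762
Since p ≈ 0.1762 > α = 0.025, fail to reject H0; the evidence is not statistically significant.

0.937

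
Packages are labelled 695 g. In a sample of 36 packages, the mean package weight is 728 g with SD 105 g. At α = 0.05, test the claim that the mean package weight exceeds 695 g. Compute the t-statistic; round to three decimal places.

1.886

H0: μ = 695; H1: μ > 695 (one-sample t-test, right-tailed).
t = (x̄ − μ₀)/(s/√n) = (728 − 695)/(105/√36) = 1.886
df = n − 1 = 35
p-value = P(T ≥ 1.886) ≈ 0.0338
Since p ≈ 0.0338 < α = 0.05, reject H0; the data support H1.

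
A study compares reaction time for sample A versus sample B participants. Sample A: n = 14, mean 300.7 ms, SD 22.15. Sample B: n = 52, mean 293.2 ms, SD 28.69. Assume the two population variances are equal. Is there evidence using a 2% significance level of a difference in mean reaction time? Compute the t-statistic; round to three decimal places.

0.906

Let group 1 = sample A, group 2 = sample B. H0: μ_1 = μ_2; H1: μ_1 ≠ μ_2 (two-sample pooled-variance t-test, two-sided).
s_p² = [(14−1)·22.15² + (52−1)·28.69²]/(14+52−2) = 755.578
t = (300.7 − 293.2)/√[755.578·(1/14 + 1/52)] = 0.906
df = n₁ + n₂ − 2 = 64
Two-sided p-value ≈ 0.3682
Since p ≈ 0.3682 > α = 0.02, fail to reject H0; the data do not provide sufficient evidence against H0.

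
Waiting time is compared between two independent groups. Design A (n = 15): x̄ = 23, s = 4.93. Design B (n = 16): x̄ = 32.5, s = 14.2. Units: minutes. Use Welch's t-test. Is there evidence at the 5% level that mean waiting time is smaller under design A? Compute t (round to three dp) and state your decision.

Let group 1 = design A, group 2 = design B. H0: μ_1 = μ_2; H1: μ_1 < μ_2 (Welch's two-sample t-test, left-tailed).
t = (x̄_1 − x̄_2)/√(s_1²/n_1 + s_2²/n_2) = (23 − 32.5)/√(4.93²/15 + 14.2²/16) = -2.519
Welch–Satterthwaite df ≈ 18.77
p-value = P(T ≤ -2.519) ≈ 0.0105
Since p ≈ 0.0105 < α = 0.05, reject H0; the evidence is statistically significant.

t = -2.519; reject H0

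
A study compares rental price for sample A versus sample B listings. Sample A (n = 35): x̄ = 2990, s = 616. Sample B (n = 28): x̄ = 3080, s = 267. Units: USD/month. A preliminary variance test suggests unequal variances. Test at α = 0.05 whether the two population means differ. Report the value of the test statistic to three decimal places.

-0.778

Let group 1 = sample A, group 2 = sample B. H0: μ_1 = μ_2; H1: μ_1 ≠ μ_2 (Welch's two-sample t-test, two-sided).
t = (x̄_1 − x̄_2)/√(s_1²/n_1 + s_2²/n_2) = (2990 − 3080)/√(616²/35 + 267²/28) = -0.778
Welch–Satterthwaite df ≈ 48.48
Two-sided p-value ≈ 0.4404
Since p ≈ 0.4404 > α = 0.05, fail to reject H0; the evidence is not statistically significant.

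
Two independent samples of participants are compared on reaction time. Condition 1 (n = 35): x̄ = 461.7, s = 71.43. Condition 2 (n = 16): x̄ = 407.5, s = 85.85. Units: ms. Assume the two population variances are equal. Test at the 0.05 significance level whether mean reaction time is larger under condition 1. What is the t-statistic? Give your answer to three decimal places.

Let group 1 = condition 1, group 2 = condition 2. H0: μ_1 = μ_2; H1: μ_1 > μ_2 (two-sample pooled-variance t-test, right-tailed).
s_p² = [(35−1)·71.43² + (16−1)·85.85²]/(35+16−2) = 5796.52
t = (461.7 − 407.5)/√[5796.52·(1/35 + 1/16)] = 2.359
df = n₁ + n₂ − 2 = 49
p-value = P(T ≥ 2.359) ≈ 0.011
Since p ≈ 0.011 < α = 0.05, reject H0; the evidence is statistically significant.

2.359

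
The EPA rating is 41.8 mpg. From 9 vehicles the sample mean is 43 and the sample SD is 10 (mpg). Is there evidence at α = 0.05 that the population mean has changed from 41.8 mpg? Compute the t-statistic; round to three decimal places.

H0: μ = 41.8; H1: μ ≠ 41.8 (one-sample t-test, two-sided).
t = (x̄ − μ₀)/(s/√n) = (43 − 41.8)/(10/√9) = 0.360
df = n − 1 = 8
Two-sided p-value ≈ 0.728
Since p ≈ 0.728 > α = 0.05, fail to reject H0; the evidence is not statistically significant.

0.360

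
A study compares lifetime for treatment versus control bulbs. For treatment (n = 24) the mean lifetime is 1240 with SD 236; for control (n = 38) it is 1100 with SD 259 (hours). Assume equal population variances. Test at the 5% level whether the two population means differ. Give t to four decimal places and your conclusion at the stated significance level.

Let group 1 = treatment, group 2 = control. H0: μ_1 = μ_2; H1: μ_1 ≠ μ_2 (two-sample pooled-variance t-test, two-sided).
s_p² = [(24−1)·236² + (38−1)·259²]/(24+38−2) = 62716.8
t = (1240 − 1100)/√[62716.8·(1/24 + 1/38)] = 2.1441
df = n₁ + n₂ − 2 = 60
Two-sided p-value ≈ 0.0361
Since p ≈ 0.0361 < α = 0.05, reject H0; the evidence is statistically significant.

t = 2.1441; reject H0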